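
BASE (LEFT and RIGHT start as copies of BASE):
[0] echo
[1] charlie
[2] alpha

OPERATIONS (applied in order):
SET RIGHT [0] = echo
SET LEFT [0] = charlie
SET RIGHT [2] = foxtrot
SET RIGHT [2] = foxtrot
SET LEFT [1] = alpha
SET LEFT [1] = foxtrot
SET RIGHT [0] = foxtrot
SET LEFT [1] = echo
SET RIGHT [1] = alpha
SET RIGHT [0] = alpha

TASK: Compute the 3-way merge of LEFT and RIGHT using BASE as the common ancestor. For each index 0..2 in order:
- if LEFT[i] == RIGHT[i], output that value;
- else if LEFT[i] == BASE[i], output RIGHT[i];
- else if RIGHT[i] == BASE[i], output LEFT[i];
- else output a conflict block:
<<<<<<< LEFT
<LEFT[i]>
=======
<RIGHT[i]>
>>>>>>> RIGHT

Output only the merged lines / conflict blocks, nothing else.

Final LEFT:  [charlie, echo, alpha]
Final RIGHT: [alpha, alpha, foxtrot]
i=0: BASE=echo L=charlie R=alpha all differ -> CONFLICT
i=1: BASE=charlie L=echo R=alpha all differ -> CONFLICT
i=2: L=alpha=BASE, R=foxtrot -> take RIGHT -> foxtrot

Answer: <<<<<<< LEFT
charlie
=======
alpha
>>>>>>> RIGHT
<<<<<<< LEFT
echo
=======
alpha
>>>>>>> RIGHT
foxtrot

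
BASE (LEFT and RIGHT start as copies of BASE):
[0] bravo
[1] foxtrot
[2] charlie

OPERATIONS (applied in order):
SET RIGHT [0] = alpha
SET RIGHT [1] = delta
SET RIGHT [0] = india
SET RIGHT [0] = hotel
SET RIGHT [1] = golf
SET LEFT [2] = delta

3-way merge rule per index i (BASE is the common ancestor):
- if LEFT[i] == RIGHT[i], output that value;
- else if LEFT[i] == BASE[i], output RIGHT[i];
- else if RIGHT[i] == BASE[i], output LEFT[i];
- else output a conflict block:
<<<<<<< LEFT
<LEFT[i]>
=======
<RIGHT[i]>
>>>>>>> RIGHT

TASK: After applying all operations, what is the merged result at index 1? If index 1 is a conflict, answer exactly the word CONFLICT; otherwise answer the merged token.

Final LEFT:  [bravo, foxtrot, delta]
Final RIGHT: [hotel, golf, charlie]
i=0: L=bravo=BASE, R=hotel -> take RIGHT -> hotel
i=1: L=foxtrot=BASE, R=golf -> take RIGHT -> golf
i=2: L=delta, R=charlie=BASE -> take LEFT -> delta
Index 1 -> golf

Answer: golf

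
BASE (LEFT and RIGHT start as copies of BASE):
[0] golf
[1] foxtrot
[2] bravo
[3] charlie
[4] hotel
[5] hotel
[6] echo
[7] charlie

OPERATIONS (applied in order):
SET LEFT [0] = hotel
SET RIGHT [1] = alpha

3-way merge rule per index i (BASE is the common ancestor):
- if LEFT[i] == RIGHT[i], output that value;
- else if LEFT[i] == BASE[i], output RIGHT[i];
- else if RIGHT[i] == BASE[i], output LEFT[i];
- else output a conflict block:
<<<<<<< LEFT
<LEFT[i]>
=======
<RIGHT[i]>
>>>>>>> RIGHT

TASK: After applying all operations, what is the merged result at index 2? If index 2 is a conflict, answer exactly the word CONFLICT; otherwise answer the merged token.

Final LEFT:  [hotel, foxtrot, bravo, charlie, hotel, hotel, echo, charlie]
Final RIGHT: [golf, alpha, bravo, charlie, hotel, hotel, echo, charlie]
i=0: L=hotel, R=golf=BASE -> take LEFT -> hotel
i=1: L=foxtrot=BASE, R=alpha -> take RIGHT -> alpha
i=2: L=bravo R=bravo -> agree -> bravo
i=3: L=charlie R=charlie -> agree -> charlie
i=4: L=hotel R=hotel -> agree -> hotel
i=5: L=hotel R=hotel -> agree -> hotel
i=6: L=echo R=echo -> agree -> echo
i=7: L=charlie R=charlie -> agree -> charlie
Index 2 -> bravo

Answer: bravo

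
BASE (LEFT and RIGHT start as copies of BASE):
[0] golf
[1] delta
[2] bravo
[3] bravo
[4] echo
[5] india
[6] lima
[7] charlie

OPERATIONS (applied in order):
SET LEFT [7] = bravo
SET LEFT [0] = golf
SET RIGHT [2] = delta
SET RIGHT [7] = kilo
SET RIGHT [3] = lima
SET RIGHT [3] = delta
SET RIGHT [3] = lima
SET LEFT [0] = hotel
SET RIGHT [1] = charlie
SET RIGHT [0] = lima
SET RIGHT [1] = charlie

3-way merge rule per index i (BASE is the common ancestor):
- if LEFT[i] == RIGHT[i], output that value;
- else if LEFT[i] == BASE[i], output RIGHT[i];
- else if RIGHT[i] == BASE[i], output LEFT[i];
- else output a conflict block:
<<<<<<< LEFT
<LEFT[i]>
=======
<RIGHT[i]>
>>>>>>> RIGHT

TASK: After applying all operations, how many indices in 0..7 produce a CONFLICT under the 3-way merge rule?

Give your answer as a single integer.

Answer: 2

Derivation:
Final LEFT:  [hotel, delta, bravo, bravo, echo, india, lima, bravo]
Final RIGHT: [lima, charlie, delta, lima, echo, india, lima, kilo]
i=0: BASE=golf L=hotel R=lima all differ -> CONFLICT
i=1: L=delta=BASE, R=charlie -> take RIGHT -> charlie
i=2: L=bravo=BASE, R=delta -> take RIGHT -> delta
i=3: L=bravo=BASE, R=lima -> take RIGHT -> lima
i=4: L=echo R=echo -> agree -> echo
i=5: L=india R=india -> agree -> india
i=6: L=lima R=lima -> agree -> lima
i=7: BASE=charlie L=bravo R=kilo all differ -> CONFLICT
Conflict count: 2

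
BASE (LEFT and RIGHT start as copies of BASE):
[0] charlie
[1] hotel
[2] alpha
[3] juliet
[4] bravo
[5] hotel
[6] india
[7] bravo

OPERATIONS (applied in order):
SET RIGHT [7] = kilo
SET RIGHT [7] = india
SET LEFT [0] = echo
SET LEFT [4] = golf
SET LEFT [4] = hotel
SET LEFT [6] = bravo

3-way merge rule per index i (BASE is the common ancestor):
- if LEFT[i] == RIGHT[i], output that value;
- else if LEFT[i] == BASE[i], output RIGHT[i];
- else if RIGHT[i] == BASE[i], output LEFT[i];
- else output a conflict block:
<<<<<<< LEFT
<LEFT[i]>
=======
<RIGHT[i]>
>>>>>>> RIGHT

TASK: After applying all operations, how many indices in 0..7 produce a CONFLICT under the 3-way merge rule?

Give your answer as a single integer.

Answer: 0

Derivation:
Final LEFT:  [echo, hotel, alpha, juliet, hotel, hotel, bravo, bravo]
Final RIGHT: [charlie, hotel, alpha, juliet, bravo, hotel, india, india]
i=0: L=echo, R=charlie=BASE -> take LEFT -> echo
i=1: L=hotel R=hotel -> agree -> hotel
i=2: L=alpha R=alpha -> agree -> alpha
i=3: L=juliet R=juliet -> agree -> juliet
i=4: L=hotel, R=bravo=BASE -> take LEFT -> hotel
i=5: L=hotel R=hotel -> agree -> hotel
i=6: L=bravo, R=india=BASE -> take LEFT -> bravo
i=7: L=bravo=BASE, R=india -> take RIGHT -> india
Conflict count: 0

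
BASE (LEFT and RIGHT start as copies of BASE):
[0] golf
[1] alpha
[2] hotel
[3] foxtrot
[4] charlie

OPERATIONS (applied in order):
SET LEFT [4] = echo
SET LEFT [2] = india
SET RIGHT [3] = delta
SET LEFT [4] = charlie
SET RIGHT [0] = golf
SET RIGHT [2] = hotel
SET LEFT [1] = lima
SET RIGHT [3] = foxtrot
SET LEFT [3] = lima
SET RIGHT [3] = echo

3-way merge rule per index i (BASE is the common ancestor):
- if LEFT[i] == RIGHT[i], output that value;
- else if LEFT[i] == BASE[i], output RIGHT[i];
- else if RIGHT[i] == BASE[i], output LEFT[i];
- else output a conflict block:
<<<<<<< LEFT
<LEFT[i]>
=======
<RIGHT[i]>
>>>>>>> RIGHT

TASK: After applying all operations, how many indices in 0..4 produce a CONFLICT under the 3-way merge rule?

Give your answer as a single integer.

Answer: 1

Derivation:
Final LEFT:  [golf, lima, india, lima, charlie]
Final RIGHT: [golf, alpha, hotel, echo, charlie]
i=0: L=golf R=golf -> agree -> golf
i=1: L=lima, R=alpha=BASE -> take LEFT -> lima
i=2: L=india, R=hotel=BASE -> take LEFT -> india
i=3: BASE=foxtrot L=lima R=echo all differ -> CONFLICT
i=4: L=charlie R=charlie -> agree -> charlie
Conflict count: 1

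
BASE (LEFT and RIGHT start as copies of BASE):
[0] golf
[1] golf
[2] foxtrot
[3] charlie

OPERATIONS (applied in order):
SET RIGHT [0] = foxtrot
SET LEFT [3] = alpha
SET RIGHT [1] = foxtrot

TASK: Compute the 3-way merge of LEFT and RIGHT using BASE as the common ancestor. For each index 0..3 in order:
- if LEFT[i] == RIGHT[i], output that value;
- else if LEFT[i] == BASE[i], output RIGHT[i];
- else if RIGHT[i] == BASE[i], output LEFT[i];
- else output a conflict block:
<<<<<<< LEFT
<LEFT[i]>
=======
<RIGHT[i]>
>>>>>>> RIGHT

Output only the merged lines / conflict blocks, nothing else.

Final LEFT:  [golf, golf, foxtrot, alpha]
Final RIGHT: [foxtrot, foxtrot, foxtrot, charlie]
i=0: L=golf=BASE, R=foxtrot -> take RIGHT -> foxtrot
i=1: L=golf=BASE, R=foxtrot -> take RIGHT -> foxtrot
i=2: L=foxtrot R=foxtrot -> agree -> foxtrot
i=3: L=alpha, R=charlie=BASE -> take LEFT -> alpha

Answer: foxtrot
foxtrot
foxtrot
alpha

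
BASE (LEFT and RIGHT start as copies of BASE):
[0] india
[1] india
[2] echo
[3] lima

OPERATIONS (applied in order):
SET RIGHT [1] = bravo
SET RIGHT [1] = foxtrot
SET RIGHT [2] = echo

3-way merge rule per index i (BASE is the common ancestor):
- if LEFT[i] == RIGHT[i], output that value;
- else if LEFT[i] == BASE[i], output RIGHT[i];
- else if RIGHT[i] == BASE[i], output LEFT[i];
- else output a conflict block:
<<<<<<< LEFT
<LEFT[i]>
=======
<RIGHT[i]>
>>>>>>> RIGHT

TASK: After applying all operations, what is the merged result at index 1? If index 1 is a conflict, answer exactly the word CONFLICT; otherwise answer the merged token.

Answer: foxtrot

Derivation:
Final LEFT:  [india, india, echo, lima]
Final RIGHT: [india, foxtrot, echo, lima]
i=0: L=india R=india -> agree -> india
i=1: L=india=BASE, R=foxtrot -> take RIGHT -> foxtrot
i=2: L=echo R=echo -> agree -> echo
i=3: L=lima R=lima -> agree -> lima
Index 1 -> foxtrot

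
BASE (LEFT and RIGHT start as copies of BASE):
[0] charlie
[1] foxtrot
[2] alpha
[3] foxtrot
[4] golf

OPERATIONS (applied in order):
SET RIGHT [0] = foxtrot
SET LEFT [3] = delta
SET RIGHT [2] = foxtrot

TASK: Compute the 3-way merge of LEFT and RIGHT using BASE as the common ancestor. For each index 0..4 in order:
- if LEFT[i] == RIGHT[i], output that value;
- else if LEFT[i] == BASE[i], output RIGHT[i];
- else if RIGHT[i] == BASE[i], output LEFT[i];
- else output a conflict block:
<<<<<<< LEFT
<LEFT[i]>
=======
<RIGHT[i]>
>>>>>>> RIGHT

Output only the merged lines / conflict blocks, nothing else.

Final LEFT:  [charlie, foxtrot, alpha, delta, golf]
Final RIGHT: [foxtrot, foxtrot, foxtrot, foxtrot, golf]
i=0: L=charlie=BASE, R=foxtrot -> take RIGHT -> foxtrot
i=1: L=foxtrot R=foxtrot -> agree -> foxtrot
i=2: L=alpha=BASE, R=foxtrot -> take RIGHT -> foxtrot
i=3: L=delta, R=foxtrot=BASE -> take LEFT -> delta
i=4: L=golf R=golf -> agree -> golf

Answer: foxtrot
foxtrot
foxtrot
delta
golf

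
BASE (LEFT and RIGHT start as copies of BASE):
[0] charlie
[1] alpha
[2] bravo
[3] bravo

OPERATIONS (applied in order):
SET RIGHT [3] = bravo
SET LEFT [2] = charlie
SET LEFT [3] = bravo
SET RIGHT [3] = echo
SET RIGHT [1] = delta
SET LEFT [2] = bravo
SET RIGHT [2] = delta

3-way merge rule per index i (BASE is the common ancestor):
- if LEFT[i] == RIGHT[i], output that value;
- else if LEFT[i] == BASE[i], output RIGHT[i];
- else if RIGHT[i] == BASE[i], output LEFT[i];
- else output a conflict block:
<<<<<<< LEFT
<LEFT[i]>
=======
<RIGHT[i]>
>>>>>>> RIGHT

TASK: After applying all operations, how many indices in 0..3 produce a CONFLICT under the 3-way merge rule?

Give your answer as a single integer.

Final LEFT:  [charlie, alpha, bravo, bravo]
Final RIGHT: [charlie, delta, delta, echo]
i=0: L=charlie R=charlie -> agree -> charlie
i=1: L=alpha=BASE, R=delta -> take RIGHT -> delta
i=2: L=bravo=BASE, R=delta -> take RIGHT -> delta
i=3: L=bravo=BASE, R=echo -> take RIGHT -> echo
Conflict count: 0

Answer: 0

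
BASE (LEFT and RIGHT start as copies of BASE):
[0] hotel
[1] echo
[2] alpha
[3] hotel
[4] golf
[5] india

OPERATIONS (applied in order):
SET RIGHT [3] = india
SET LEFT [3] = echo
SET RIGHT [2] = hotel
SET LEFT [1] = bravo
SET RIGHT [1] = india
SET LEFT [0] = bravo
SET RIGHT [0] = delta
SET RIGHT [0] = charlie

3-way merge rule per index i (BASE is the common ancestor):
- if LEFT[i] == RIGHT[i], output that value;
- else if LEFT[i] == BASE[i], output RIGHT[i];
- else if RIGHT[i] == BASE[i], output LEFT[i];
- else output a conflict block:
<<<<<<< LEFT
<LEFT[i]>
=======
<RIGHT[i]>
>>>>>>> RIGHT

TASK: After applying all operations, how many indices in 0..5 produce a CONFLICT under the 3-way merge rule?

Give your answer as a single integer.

Final LEFT:  [bravo, bravo, alpha, echo, golf, india]
Final RIGHT: [charlie, india, hotel, india, golf, india]
i=0: BASE=hotel L=bravo R=charlie all differ -> CONFLICT
i=1: BASE=echo L=bravo R=india all differ -> CONFLICT
i=2: L=alpha=BASE, R=hotel -> take RIGHT -> hotel
i=3: BASE=hotel L=echo R=india all differ -> CONFLICT
i=4: L=golf R=golf -> agree -> golf
i=5: L=india R=india -> agree -> india
Conflict count: 3

Answer: 3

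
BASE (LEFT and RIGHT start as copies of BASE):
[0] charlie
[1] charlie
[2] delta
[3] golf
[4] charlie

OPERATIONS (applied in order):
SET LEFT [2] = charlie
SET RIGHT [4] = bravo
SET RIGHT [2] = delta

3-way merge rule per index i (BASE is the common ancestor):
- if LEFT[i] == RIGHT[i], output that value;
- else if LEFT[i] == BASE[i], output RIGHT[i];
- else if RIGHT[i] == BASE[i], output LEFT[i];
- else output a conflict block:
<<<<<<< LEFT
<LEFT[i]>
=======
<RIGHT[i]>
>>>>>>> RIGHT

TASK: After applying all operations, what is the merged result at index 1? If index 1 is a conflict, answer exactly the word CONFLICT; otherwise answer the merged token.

Final LEFT:  [charlie, charlie, charlie, golf, charlie]
Final RIGHT: [charlie, charlie, delta, golf, bravo]
i=0: L=charlie R=charlie -> agree -> charlie
i=1: L=charlie R=charlie -> agree -> charlie
i=2: L=charlie, R=delta=BASE -> take LEFT -> charlie
i=3: L=golf R=golf -> agree -> golf
i=4: L=charlie=BASE, R=bravo -> take RIGHT -> bravo
Index 1 -> charlie

Answer: charlie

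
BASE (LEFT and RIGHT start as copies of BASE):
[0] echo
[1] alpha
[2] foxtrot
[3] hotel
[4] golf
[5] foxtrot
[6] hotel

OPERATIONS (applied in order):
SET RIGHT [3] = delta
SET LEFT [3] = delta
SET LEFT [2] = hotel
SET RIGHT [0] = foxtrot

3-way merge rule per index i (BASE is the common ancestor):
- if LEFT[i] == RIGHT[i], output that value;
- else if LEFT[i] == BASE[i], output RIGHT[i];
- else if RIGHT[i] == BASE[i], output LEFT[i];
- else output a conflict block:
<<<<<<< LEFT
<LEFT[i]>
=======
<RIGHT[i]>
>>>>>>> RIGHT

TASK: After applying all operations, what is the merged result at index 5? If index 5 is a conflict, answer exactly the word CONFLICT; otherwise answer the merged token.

Answer: foxtrot

Derivation:
Final LEFT:  [echo, alpha, hotel, delta, golf, foxtrot, hotel]
Final RIGHT: [foxtrot, alpha, foxtrot, delta, golf, foxtrot, hotel]
i=0: L=echo=BASE, R=foxtrot -> take RIGHT -> foxtrot
i=1: L=alpha R=alpha -> agree -> alpha
i=2: L=hotel, R=foxtrot=BASE -> take LEFT -> hotel
i=3: L=delta R=delta -> agree -> delta
i=4: L=golf R=golf -> agree -> golf
i=5: L=foxtrot R=foxtrot -> agree -> foxtrot
i=6: L=hotel R=hotel -> agree -> hotel
Index 5 -> foxtrot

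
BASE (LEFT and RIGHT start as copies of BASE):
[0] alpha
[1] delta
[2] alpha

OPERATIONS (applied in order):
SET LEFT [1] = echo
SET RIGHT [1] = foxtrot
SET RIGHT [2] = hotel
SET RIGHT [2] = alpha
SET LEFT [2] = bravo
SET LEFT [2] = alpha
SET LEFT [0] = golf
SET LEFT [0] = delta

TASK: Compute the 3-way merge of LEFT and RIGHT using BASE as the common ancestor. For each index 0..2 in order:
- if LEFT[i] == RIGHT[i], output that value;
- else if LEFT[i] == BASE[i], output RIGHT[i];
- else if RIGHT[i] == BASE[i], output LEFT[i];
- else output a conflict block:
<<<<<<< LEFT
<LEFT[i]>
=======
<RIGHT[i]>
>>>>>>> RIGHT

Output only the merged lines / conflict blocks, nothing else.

Final LEFT:  [delta, echo, alpha]
Final RIGHT: [alpha, foxtrot, alpha]
i=0: L=delta, R=alpha=BASE -> take LEFT -> delta
i=1: BASE=delta L=echo R=foxtrot all differ -> CONFLICT
i=2: L=alpha R=alpha -> agree -> alpha

Answer: delta
<<<<<<< LEFT
echo
=======
foxtrot
>>>>>>> RIGHT
alpha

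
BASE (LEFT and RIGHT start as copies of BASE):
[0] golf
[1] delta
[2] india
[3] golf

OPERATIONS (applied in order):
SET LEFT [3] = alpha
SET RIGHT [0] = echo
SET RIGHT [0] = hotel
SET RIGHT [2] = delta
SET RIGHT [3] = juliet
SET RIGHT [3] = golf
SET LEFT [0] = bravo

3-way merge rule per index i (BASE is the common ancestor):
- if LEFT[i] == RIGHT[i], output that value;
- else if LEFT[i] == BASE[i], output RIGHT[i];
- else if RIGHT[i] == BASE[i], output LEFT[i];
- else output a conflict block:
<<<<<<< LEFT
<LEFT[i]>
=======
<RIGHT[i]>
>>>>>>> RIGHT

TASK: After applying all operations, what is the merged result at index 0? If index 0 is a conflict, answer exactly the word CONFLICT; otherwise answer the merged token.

Final LEFT:  [bravo, delta, india, alpha]
Final RIGHT: [hotel, delta, delta, golf]
i=0: BASE=golf L=bravo R=hotel all differ -> CONFLICT
i=1: L=delta R=delta -> agree -> delta
i=2: L=india=BASE, R=delta -> take RIGHT -> delta
i=3: L=alpha, R=golf=BASE -> take LEFT -> alpha
Index 0 -> CONFLICT

Answer: CONFLICT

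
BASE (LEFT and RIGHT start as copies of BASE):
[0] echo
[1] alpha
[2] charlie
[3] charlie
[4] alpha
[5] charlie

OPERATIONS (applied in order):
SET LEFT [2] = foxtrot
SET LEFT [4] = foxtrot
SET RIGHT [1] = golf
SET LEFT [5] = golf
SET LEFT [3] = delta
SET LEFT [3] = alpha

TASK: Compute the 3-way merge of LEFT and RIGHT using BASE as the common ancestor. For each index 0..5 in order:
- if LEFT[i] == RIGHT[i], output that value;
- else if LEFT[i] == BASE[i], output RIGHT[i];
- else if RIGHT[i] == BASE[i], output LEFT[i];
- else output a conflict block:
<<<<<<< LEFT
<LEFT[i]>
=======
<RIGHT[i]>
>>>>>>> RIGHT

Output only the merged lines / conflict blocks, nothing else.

Answer: echo
golf
foxtrot
alpha
foxtrot
golf

Derivation:
Final LEFT:  [echo, alpha, foxtrot, alpha, foxtrot, golf]
Final RIGHT: [echo, golf, charlie, charlie, alpha, charlie]
i=0: L=echo R=echo -> agree -> echo
i=1: L=alpha=BASE, R=golf -> take RIGHT -> golf
i=2: L=foxtrot, R=charlie=BASE -> take LEFT -> foxtrot
i=3: L=alpha, R=charlie=BASE -> take LEFT -> alpha
i=4: L=foxtrot, R=alpha=BASE -> take LEFT -> foxtrot
i=5: L=golf, R=charlie=BASE -> take LEFT -> golf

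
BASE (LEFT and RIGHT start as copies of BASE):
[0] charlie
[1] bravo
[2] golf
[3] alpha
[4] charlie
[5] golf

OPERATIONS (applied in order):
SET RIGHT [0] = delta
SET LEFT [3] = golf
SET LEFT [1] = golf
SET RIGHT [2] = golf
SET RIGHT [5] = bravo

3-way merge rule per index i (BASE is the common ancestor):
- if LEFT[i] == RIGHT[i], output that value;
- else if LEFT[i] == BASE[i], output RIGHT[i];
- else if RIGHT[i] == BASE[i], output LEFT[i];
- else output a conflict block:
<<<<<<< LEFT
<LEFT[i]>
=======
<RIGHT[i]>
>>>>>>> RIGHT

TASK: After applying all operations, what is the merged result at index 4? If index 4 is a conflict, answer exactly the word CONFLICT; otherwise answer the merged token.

Answer: charlie

Derivation:
Final LEFT:  [charlie, golf, golf, golf, charlie, golf]
Final RIGHT: [delta, bravo, golf, alpha, charlie, bravo]
i=0: L=charlie=BASE, R=delta -> take RIGHT -> delta
i=1: L=golf, R=bravo=BASE -> take LEFT -> golf
i=2: L=golf R=golf -> agree -> golf
i=3: L=golf, R=alpha=BASE -> take LEFT -> golf
i=4: L=charlie R=charlie -> agree -> charlie
i=5: L=golf=BASE, R=bravo -> take RIGHT -> bravo
Index 4 -> charlie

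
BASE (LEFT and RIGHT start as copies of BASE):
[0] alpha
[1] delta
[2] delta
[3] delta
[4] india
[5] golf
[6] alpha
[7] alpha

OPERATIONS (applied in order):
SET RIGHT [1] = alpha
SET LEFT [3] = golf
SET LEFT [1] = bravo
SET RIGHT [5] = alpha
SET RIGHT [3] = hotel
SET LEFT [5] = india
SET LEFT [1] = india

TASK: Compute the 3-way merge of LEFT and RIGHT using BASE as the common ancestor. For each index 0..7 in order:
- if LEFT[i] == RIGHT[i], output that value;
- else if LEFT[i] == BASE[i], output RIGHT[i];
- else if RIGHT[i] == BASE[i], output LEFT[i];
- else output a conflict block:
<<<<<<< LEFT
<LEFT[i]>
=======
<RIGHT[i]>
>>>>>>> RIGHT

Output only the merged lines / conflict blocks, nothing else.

Final LEFT:  [alpha, india, delta, golf, india, india, alpha, alpha]
Final RIGHT: [alpha, alpha, delta, hotel, india, alpha, alpha, alpha]
i=0: L=alpha R=alpha -> agree -> alpha
i=1: BASE=delta L=india R=alpha all differ -> CONFLICT
i=2: L=delta R=delta -> agree -> delta
i=3: BASE=delta L=golf R=hotel all differ -> CONFLICT
i=4: L=india R=india -> agree -> india
i=5: BASE=golf L=india R=alpha all differ -> CONFLICT
i=6: L=alpha R=alpha -> agree -> alpha
i=7: L=alpha R=alpha -> agree -> alpha

Answer: alpha
<<<<<<< LEFT
india
=======
alpha
>>>>>>> RIGHT
delta
<<<<<<< LEFT
golf
=======
hotel
>>>>>>> RIGHT
india
<<<<<<< LEFT
india
=======
alpha
>>>>>>> RIGHT
alpha
alpha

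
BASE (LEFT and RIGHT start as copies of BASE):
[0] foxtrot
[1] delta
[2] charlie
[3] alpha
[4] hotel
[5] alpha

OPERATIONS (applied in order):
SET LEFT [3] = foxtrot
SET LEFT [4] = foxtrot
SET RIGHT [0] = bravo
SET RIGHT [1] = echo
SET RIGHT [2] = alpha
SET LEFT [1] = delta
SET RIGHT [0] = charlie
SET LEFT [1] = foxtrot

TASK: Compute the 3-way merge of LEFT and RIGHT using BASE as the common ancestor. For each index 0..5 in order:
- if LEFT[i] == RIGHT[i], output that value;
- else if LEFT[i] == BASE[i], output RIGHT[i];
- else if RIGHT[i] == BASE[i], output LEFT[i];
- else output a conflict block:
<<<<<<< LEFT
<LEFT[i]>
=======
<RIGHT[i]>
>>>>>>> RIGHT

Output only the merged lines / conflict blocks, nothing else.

Answer: charlie
<<<<<<< LEFT
foxtrot
=======
echo
>>>>>>> RIGHT
alpha
foxtrot
foxtrot
alpha

Derivation:
Final LEFT:  [foxtrot, foxtrot, charlie, foxtrot, foxtrot, alpha]
Final RIGHT: [charlie, echo, alpha, alpha, hotel, alpha]
i=0: L=foxtrot=BASE, R=charlie -> take RIGHT -> charlie
i=1: BASE=delta L=foxtrot R=echo all differ -> CONFLICT
i=2: L=charlie=BASE, R=alpha -> take RIGHT -> alpha
i=3: L=foxtrot, R=alpha=BASE -> take LEFT -> foxtrot
i=4: L=foxtrot, R=hotel=BASE -> take LEFT -> foxtrot
i=5: L=alpha R=alpha -> agree -> alpha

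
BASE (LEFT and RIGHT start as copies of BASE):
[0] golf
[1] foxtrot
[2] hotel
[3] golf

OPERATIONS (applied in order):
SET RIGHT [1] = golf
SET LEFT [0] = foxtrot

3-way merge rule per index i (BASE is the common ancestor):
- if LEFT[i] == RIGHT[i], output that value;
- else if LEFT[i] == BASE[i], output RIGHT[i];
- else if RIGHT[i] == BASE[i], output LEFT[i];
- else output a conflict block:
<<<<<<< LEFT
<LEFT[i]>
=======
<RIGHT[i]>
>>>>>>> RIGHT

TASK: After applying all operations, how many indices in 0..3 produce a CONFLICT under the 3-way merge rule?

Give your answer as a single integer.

Final LEFT:  [foxtrot, foxtrot, hotel, golf]
Final RIGHT: [golf, golf, hotel, golf]
i=0: L=foxtrot, R=golf=BASE -> take LEFT -> foxtrot
i=1: L=foxtrot=BASE, R=golf -> take RIGHT -> golf
i=2: L=hotel R=hotel -> agree -> hotel
i=3: L=golf R=golf -> agree -> golf
Conflict count: 0

Answer: 0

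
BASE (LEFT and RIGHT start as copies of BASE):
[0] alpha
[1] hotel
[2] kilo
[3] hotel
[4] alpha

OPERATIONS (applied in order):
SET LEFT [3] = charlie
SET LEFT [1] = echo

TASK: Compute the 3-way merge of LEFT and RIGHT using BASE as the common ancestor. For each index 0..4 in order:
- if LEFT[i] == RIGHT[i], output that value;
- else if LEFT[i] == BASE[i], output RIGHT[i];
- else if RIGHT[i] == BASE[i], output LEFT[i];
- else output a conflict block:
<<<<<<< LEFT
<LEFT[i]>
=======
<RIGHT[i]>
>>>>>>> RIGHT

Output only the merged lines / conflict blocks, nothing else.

Final LEFT:  [alpha, echo, kilo, charlie, alpha]
Final RIGHT: [alpha, hotel, kilo, hotel, alpha]
i=0: L=alpha R=alpha -> agree -> alpha
i=1: L=echo, R=hotel=BASE -> take LEFT -> echo
i=2: L=kilo R=kilo -> agree -> kilo
i=3: L=charlie, R=hotel=BASE -> take LEFT -> charlie
i=4: L=alpha R=alpha -> agree -> alpha

Answer: alpha
echo
kilo
charlie
alpha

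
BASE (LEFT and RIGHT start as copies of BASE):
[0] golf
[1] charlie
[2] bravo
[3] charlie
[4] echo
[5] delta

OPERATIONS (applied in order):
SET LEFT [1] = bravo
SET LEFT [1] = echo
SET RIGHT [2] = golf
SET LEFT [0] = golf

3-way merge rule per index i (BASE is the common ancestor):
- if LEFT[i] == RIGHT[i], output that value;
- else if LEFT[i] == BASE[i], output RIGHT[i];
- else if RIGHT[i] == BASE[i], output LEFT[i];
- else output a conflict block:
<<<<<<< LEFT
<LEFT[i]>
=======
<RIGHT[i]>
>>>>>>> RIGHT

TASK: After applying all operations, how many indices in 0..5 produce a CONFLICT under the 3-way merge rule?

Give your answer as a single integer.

Final LEFT:  [golf, echo, bravo, charlie, echo, delta]
Final RIGHT: [golf, charlie, golf, charlie, echo, delta]
i=0: L=golf R=golf -> agree -> golf
i=1: L=echo, R=charlie=BASE -> take LEFT -> echo
i=2: L=bravo=BASE, R=golf -> take RIGHT -> golf
i=3: L=charlie R=charlie -> agree -> charlie
i=4: L=echo R=echo -> agree -> echo
i=5: L=delta R=delta -> agree -> delta
Conflict count: 0

Answer: 0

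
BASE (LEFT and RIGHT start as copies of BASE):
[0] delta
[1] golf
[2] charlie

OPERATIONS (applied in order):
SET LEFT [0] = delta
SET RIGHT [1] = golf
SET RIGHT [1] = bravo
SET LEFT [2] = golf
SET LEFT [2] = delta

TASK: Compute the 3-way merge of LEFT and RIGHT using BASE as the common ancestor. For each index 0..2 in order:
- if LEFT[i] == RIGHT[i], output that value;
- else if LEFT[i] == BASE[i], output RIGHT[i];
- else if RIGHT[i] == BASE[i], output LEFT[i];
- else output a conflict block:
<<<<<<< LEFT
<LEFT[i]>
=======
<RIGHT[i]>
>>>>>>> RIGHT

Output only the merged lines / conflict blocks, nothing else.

Final LEFT:  [delta, golf, delta]
Final RIGHT: [delta, bravo, charlie]
i=0: L=delta R=delta -> agree -> delta
i=1: L=golf=BASE, R=bravo -> take RIGHT -> bravo
i=2: L=delta, R=charlie=BASE -> take LEFT -> delta

Answer: delta
bravo
delta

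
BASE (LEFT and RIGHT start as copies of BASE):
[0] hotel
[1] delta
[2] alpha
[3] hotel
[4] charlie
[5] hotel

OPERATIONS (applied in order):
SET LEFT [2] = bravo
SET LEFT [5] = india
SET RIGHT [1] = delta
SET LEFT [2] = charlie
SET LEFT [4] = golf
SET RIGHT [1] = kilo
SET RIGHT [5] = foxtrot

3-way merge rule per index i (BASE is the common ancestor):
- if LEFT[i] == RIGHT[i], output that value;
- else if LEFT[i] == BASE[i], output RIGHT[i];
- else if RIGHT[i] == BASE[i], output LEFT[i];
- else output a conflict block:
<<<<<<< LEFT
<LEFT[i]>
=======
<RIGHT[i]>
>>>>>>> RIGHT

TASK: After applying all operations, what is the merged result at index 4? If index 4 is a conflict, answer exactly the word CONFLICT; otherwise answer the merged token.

Answer: golf

Derivation:
Final LEFT:  [hotel, delta, charlie, hotel, golf, india]
Final RIGHT: [hotel, kilo, alpha, hotel, charlie, foxtrot]
i=0: L=hotel R=hotel -> agree -> hotel
i=1: L=delta=BASE, R=kilo -> take RIGHT -> kilo
i=2: L=charlie, R=alpha=BASE -> take LEFT -> charlie
i=3: L=hotel R=hotel -> agree -> hotel
i=4: L=golf, R=charlie=BASE -> take LEFT -> golf
i=5: BASE=hotel L=india R=foxtrot all differ -> CONFLICT
Index 4 -> golf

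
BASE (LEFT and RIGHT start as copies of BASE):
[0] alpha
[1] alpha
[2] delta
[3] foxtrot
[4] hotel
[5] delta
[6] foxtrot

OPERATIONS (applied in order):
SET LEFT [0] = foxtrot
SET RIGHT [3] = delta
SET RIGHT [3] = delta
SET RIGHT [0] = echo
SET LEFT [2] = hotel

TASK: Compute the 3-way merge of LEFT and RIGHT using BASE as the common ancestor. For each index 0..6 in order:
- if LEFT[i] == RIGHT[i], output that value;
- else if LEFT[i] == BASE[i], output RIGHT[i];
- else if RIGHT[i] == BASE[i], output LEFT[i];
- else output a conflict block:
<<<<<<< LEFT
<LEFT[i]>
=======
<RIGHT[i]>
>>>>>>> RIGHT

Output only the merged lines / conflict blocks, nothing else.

Answer: <<<<<<< LEFT
foxtrot
=======
echo
>>>>>>> RIGHT
alpha
hotel
delta
hotel
delta
foxtrot

Derivation:
Final LEFT:  [foxtrot, alpha, hotel, foxtrot, hotel, delta, foxtrot]
Final RIGHT: [echo, alpha, delta, delta, hotel, delta, foxtrot]
i=0: BASE=alpha L=foxtrot R=echo all differ -> CONFLICT
i=1: L=alpha R=alpha -> agree -> alpha
i=2: L=hotel, R=delta=BASE -> take LEFT -> hotel
i=3: L=foxtrot=BASE, R=delta -> take RIGHT -> delta
i=4: L=hotel R=hotel -> agree -> hotel
i=5: L=delta R=delta -> agree -> delta
i=6: L=foxtrot R=foxtrot -> agree -> foxtrot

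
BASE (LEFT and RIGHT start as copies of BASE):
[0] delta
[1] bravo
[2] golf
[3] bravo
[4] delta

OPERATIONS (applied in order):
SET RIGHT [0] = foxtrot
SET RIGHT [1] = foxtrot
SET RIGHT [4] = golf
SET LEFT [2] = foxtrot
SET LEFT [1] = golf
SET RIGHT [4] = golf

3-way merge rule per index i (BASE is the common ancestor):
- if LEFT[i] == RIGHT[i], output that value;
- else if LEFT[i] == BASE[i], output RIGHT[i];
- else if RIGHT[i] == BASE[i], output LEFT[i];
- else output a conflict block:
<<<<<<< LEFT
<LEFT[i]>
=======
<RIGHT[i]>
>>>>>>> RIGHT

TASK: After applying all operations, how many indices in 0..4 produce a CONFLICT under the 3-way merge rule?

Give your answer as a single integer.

Final LEFT:  [delta, golf, foxtrot, bravo, delta]
Final RIGHT: [foxtrot, foxtrot, golf, bravo, golf]
i=0: L=delta=BASE, R=foxtrot -> take RIGHT -> foxtrot
i=1: BASE=bravo L=golf R=foxtrot all differ -> CONFLICT
i=2: L=foxtrot, R=golf=BASE -> take LEFT -> foxtrot
i=3: L=bravo R=bravo -> agree -> bravo
i=4: L=delta=BASE, R=golf -> take RIGHT -> golf
Conflict count: 1

Answer: 1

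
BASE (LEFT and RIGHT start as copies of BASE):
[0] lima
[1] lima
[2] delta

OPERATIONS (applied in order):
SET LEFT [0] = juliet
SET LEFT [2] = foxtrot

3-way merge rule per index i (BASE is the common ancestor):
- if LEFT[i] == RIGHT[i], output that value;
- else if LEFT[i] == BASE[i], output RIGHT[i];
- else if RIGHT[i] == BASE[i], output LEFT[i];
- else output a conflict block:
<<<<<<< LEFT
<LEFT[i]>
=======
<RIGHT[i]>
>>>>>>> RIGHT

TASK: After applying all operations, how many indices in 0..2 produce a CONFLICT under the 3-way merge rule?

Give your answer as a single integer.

Final LEFT:  [juliet, lima, foxtrot]
Final RIGHT: [lima, lima, delta]
i=0: L=juliet, R=lima=BASE -> take LEFT -> juliet
i=1: L=lima R=lima -> agree -> lima
i=2: L=foxtrot, R=delta=BASE -> take LEFT -> foxtrot
Conflict count: 0

Answer: 0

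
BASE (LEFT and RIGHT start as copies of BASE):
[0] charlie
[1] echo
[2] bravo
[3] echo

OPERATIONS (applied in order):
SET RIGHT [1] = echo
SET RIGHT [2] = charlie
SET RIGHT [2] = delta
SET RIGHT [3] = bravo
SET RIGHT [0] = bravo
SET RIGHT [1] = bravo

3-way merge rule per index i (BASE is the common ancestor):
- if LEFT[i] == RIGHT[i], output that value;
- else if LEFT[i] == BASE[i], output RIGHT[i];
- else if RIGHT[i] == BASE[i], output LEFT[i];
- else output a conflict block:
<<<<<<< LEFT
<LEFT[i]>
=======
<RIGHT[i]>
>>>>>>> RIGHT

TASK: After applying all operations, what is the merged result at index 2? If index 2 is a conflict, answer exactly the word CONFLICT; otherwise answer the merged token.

Final LEFT:  [charlie, echo, bravo, echo]
Final RIGHT: [bravo, bravo, delta, bravo]
i=0: L=charlie=BASE, R=bravo -> take RIGHT -> bravo
i=1: L=echo=BASE, R=bravo -> take RIGHT -> bravo
i=2: L=bravo=BASE, R=delta -> take RIGHT -> delta
i=3: L=echo=BASE, R=bravo -> take RIGHT -> bravo
Index 2 -> delta

Answer: delta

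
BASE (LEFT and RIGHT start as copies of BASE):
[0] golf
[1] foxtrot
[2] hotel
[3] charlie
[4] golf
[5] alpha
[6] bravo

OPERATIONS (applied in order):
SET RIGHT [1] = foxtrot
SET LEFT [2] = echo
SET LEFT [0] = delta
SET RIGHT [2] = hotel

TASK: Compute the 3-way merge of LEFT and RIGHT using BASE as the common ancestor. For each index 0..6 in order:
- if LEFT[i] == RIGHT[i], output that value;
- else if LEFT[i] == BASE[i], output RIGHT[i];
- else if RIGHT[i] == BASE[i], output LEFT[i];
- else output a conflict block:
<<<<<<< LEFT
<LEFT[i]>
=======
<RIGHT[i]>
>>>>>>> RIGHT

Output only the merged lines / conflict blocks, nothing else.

Final LEFT:  [delta, foxtrot, echo, charlie, golf, alpha, bravo]
Final RIGHT: [golf, foxtrot, hotel, charlie, golf, alpha, bravo]
i=0: L=delta, R=golf=BASE -> take LEFT -> delta
i=1: L=foxtrot R=foxtrot -> agree -> foxtrot
i=2: L=echo, R=hotel=BASE -> take LEFT -> echo
i=3: L=charlie R=charlie -> agree -> charlie
i=4: L=golf R=golf -> agree -> golf
i=5: L=alpha R=alpha -> agree -> alpha
i=6: L=bravo R=bravo -> agree -> bravo

Answer: delta
foxtrot
echo
charlie
golf
alpha
bravo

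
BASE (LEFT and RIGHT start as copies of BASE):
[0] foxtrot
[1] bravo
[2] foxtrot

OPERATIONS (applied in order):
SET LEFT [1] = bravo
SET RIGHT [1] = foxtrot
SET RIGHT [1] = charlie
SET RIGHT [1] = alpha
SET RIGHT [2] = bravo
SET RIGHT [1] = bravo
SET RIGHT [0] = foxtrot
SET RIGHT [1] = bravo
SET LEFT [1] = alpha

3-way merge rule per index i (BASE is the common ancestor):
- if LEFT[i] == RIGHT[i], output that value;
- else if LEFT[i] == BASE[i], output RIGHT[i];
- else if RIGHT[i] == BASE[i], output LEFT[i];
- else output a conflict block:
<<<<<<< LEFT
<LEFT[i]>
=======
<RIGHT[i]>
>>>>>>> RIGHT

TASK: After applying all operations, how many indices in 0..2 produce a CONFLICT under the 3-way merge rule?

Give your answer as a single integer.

Final LEFT:  [foxtrot, alpha, foxtrot]
Final RIGHT: [foxtrot, bravo, bravo]
i=0: L=foxtrot R=foxtrot -> agree -> foxtrot
i=1: L=alpha, R=bravo=BASE -> take LEFT -> alpha
i=2: L=foxtrot=BASE, R=bravo -> take RIGHT -> bravo
Conflict count: 0

Answer: 0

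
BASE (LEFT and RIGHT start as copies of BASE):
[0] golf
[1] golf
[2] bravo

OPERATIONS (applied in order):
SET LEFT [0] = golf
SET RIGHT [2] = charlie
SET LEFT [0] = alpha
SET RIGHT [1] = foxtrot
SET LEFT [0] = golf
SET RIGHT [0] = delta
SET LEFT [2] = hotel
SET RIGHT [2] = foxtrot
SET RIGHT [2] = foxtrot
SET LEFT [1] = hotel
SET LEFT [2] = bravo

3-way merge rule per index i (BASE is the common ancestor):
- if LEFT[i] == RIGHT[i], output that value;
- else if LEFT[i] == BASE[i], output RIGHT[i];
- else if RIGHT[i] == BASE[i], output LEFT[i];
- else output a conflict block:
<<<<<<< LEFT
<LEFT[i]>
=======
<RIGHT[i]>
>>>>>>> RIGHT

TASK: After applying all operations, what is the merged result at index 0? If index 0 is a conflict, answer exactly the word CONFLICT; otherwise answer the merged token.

Answer: delta

Derivation:
Final LEFT:  [golf, hotel, bravo]
Final RIGHT: [delta, foxtrot, foxtrot]
i=0: L=golf=BASE, R=delta -> take RIGHT -> delta
i=1: BASE=golf L=hotel R=foxtrot all differ -> CONFLICT
i=2: L=bravo=BASE, R=foxtrot -> take RIGHT -> foxtrot
Index 0 -> delta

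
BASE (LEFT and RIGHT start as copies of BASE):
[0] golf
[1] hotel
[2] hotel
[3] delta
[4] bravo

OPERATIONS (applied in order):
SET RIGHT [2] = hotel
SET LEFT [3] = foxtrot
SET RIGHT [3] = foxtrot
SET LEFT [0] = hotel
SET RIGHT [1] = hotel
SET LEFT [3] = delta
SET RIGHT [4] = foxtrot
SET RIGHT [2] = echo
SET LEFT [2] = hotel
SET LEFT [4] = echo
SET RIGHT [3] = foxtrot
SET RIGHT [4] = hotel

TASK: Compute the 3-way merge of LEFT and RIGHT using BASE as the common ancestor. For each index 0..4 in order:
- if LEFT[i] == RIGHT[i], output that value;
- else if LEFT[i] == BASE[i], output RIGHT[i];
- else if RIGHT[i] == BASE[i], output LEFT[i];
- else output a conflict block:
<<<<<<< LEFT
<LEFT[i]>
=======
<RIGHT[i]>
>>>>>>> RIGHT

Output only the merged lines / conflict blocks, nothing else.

Final LEFT:  [hotel, hotel, hotel, delta, echo]
Final RIGHT: [golf, hotel, echo, foxtrot, hotel]
i=0: L=hotel, R=golf=BASE -> take LEFT -> hotel
i=1: L=hotel R=hotel -> agree -> hotel
i=2: L=hotel=BASE, R=echo -> take RIGHT -> echo
i=3: L=delta=BASE, R=foxtrot -> take RIGHT -> foxtrot
i=4: BASE=bravo L=echo R=hotel all differ -> CONFLICT

Answer: hotel
hotel
echo
foxtrot
<<<<<<< LEFT
echo
=======
hotel
>>>>>>> RIGHT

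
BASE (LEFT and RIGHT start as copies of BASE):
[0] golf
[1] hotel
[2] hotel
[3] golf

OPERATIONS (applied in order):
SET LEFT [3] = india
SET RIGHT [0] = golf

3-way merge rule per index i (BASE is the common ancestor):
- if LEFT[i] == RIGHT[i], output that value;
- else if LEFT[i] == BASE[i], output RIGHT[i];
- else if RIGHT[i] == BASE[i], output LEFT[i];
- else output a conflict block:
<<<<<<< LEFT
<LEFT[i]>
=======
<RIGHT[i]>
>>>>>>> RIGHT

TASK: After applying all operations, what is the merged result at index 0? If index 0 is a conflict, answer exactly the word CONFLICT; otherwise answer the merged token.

Final LEFT:  [golf, hotel, hotel, india]
Final RIGHT: [golf, hotel, hotel, golf]
i=0: L=golf R=golf -> agree -> golf
i=1: L=hotel R=hotel -> agree -> hotel
i=2: L=hotel R=hotel -> agree -> hotel
i=3: L=india, R=golf=BASE -> take LEFT -> india
Index 0 -> golf

Answer: golf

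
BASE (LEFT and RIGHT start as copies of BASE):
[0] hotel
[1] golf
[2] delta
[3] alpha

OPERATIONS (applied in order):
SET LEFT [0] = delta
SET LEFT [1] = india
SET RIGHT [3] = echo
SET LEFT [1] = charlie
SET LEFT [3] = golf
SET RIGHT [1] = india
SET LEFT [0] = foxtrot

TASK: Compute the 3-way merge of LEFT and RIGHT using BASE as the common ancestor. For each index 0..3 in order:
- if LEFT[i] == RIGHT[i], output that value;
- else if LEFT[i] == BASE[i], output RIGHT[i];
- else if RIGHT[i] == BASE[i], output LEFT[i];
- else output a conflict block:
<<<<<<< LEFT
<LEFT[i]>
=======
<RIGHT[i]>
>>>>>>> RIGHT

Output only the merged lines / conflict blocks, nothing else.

Answer: foxtrot
<<<<<<< LEFT
charlie
=======
india
>>>>>>> RIGHT
delta
<<<<<<< LEFT
golf
=======
echo
>>>>>>> RIGHT

Derivation:
Final LEFT:  [foxtrot, charlie, delta, golf]
Final RIGHT: [hotel, india, delta, echo]
i=0: L=foxtrot, R=hotel=BASE -> take LEFT -> foxtrot
i=1: BASE=golf L=charlie R=india all differ -> CONFLICT
i=2: L=delta R=delta -> agree -> delta
i=3: BASE=alpha L=golf R=echo all differ -> CONFLICT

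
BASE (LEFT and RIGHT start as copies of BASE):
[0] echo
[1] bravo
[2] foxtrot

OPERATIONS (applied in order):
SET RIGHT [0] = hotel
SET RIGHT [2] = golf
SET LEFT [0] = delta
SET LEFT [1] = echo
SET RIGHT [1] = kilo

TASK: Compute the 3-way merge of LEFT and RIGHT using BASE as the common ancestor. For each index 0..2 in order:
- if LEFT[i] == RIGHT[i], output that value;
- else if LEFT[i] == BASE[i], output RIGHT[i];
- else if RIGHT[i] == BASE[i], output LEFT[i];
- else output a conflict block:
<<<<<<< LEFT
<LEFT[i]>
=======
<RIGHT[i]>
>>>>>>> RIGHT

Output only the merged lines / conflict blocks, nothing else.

Final LEFT:  [delta, echo, foxtrot]
Final RIGHT: [hotel, kilo, golf]
i=0: BASE=echo L=delta R=hotel all differ -> CONFLICT
i=1: BASE=bravo L=echo R=kilo all differ -> CONFLICT
i=2: L=foxtrot=BASE, R=golf -> take RIGHT -> golf

Answer: <<<<<<< LEFT
delta
=======
hotel
>>>>>>> RIGHT
<<<<<<< LEFT
echo
=======
kilo
>>>>>>> RIGHT
golf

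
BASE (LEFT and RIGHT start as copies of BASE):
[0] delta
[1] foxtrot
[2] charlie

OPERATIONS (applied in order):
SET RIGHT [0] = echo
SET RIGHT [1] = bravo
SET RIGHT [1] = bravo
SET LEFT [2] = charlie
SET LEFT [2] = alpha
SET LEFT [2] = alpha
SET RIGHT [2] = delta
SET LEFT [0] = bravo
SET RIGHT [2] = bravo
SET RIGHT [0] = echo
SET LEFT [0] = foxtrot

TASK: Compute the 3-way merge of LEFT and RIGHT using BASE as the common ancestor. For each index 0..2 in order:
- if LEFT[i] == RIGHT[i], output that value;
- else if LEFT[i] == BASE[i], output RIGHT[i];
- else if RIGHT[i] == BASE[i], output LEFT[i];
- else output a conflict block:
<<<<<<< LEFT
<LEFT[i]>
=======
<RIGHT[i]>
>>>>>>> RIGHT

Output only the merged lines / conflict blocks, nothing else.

Final LEFT:  [foxtrot, foxtrot, alpha]
Final RIGHT: [echo, bravo, bravo]
i=0: BASE=delta L=foxtrot R=echo all differ -> CONFLICT
i=1: L=foxtrot=BASE, R=bravo -> take RIGHT -> bravo
i=2: BASE=charlie L=alpha R=bravo all differ -> CONFLICT

Answer: <<<<<<< LEFT
foxtrot
=======
echo
>>>>>>> RIGHT
bravo
<<<<<<< LEFT
alpha
=======
bravo
>>>>>>> RIGHT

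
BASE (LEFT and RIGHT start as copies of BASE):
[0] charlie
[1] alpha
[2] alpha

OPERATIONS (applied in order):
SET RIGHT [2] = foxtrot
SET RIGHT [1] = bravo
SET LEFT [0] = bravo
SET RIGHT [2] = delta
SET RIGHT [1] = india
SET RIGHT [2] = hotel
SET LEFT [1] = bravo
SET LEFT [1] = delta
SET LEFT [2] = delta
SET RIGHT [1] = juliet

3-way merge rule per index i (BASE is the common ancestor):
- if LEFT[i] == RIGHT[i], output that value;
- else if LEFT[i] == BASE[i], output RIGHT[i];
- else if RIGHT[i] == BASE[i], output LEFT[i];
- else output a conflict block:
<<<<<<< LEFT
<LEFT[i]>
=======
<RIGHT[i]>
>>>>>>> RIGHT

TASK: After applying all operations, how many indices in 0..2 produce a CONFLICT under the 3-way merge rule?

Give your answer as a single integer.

Final LEFT:  [bravo, delta, delta]
Final RIGHT: [charlie, juliet, hotel]
i=0: L=bravo, R=charlie=BASE -> take LEFT -> bravo
i=1: BASE=alpha L=delta R=juliet all differ -> CONFLICT
i=2: BASE=alpha L=delta R=hotel all differ -> CONFLICT
Conflict count: 2

Answer: 2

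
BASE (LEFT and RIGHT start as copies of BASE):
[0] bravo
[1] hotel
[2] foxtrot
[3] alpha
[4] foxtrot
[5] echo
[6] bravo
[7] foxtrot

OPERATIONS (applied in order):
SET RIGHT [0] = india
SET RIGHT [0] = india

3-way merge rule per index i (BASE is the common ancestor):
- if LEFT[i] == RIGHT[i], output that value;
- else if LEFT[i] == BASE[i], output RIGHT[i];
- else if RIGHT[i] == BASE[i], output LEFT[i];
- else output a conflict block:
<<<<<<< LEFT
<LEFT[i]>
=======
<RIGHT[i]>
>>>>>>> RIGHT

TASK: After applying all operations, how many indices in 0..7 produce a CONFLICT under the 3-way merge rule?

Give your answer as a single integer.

Answer: 0

Derivation:
Final LEFT:  [bravo, hotel, foxtrot, alpha, foxtrot, echo, bravo, foxtrot]
Final RIGHT: [india, hotel, foxtrot, alpha, foxtrot, echo, bravo, foxtrot]
i=0: L=bravo=BASE, R=india -> take RIGHT -> india
i=1: L=hotel R=hotel -> agree -> hotel
i=2: L=foxtrot R=foxtrot -> agree -> foxtrot
i=3: L=alpha R=alpha -> agree -> alpha
i=4: L=foxtrot R=foxtrot -> agree -> foxtrot
i=5: L=echo R=echo -> agree -> echo
i=6: L=bravo R=bravo -> agree -> bravo
i=7: L=foxtrot R=foxtrot -> agree -> foxtrot
Conflict count: 0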